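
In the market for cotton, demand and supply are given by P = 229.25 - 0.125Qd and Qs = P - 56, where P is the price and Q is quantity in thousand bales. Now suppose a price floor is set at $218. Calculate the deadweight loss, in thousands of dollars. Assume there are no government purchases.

2304

Rearranging demand gives Qd = 1834 - 8P. In a free market, 1834 - 8P = P - 56 gives the equilibrium P* = 210, Q* = 154.
Since 218 > 210, the floor is binding.
At P = 218: Qd = 1834 - 8·218 = 90 and Qs = 218 - 56 = 162.
Quantity traded falls to 90. At Q = 90 the demand price is (1834 - 90)/8 = 218 and the supply price is 56 + 90 = 146.
Deadweight loss = ½ · (218 - 146) · (154 - 90) = ½ · 72 · 64 = 2304.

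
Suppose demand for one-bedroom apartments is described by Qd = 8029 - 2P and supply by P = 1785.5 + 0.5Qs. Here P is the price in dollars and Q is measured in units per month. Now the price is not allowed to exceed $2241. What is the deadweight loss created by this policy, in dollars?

Rearranging supply gives Qs = 2P - 3571. Setting quantity demanded equal to quantity supplied, 8029 - 2P = 2P - 3571, gives P* = 2900 and Q* = 2229.
Since 2241 < 2900, the ceiling is binding.
At P = 2241: Qd = 8029 - 2·2241 = 3547 and Qs = 2·2241 - 3571 = 911.
Quantity traded falls to 911. At Q = 911 the demand price is (8029 - 911)/2 = 3559 and the supply price is (3571 + 911)/2 = 2241.
Deadweight loss = ½ · (3559 - 2241) · (2229 - 911) = ½ · 1318 · 1318 = 868562.

868562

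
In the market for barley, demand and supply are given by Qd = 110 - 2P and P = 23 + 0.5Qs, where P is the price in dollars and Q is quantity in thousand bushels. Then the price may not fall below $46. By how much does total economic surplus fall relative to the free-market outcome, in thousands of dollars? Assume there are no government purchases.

98

Rearranging supply gives Qs = 2P - 46. Equilibrium: 110 - 2P = 2P - 46, so 156 = 4P and P* = 39, Q* = 32.
Since 46 > 39, the floor is binding.
At P = 46: Qd = 110 - 2·46 = 18 and Qs = 2·46 - 46 = 46.
Quantity traded falls to 18. At Q = 18 the demand price is (110 - 18)/2 = 46 and the supply price is (46 + 18)/2 = 32.
Deadweight loss = ½ · (46 - 32) · (32 - 18) = ½ · 14 · 14 = 98.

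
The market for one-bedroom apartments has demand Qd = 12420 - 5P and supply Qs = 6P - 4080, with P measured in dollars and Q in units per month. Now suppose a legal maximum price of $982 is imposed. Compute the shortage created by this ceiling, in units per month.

5698

Equilibrium: 12420 - 5P = 6P - 4080, so 16500 = 11P and P* = 1500, Q* = 4920.
Because the ceiling (982) lies below the market-clearing price, it is binding.
At P = 982: Qd = 12420 - 5·982 = 7510 and Qs = 6·982 - 4080 = 1812.
Shortage = Qd - Qs = 7510 - 1812 = 5698.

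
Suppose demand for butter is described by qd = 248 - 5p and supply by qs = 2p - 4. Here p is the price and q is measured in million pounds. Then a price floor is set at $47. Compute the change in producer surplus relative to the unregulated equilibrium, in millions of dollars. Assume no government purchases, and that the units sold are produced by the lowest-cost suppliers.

In a free market, 248 - 5p = 2p - 4 gives the equilibrium p* = 36, q* = 68.
Because the floor (47) lies above the market-clearing price, it is binding.
At p = 47: qd = 248 - 5·47 = 13 and qs = 2·47 - 4 = 90.
Producer surplus without the control is ½ · (36 - 2) · 68 = 1156.
With the floor, 13 units are sold at 47. The supply price at q = 13 is 8.5, so PS = ½ · [(47 - 2) + (47 - 8.5)] · 13 = 542.75.
Change in producer surplus = 542.75 - 1156 = -613.25.

-613.25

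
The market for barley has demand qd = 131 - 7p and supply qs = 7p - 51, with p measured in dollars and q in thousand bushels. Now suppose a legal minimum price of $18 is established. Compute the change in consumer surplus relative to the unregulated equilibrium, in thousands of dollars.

-112.5

In a free market, 131 - 7p = 7p - 51 gives the equilibrium p* = 13, q* = 40.
The floor of 18 is above the equilibrium price 13, so it binds.
At p = 18: qd = 131 - 7·18 = 5 and qs = 7·18 - 51 = 75.
Consumer surplus without the control is ½ · (131/7 - 13) · 40 = 800/7.
With the floor, consumers buy 5 units at 18, so CS = ½ · (131/7 - 18) · 5 = 25/14.
Change in consumer surplus = 25/14 - 800/7 = -112.5.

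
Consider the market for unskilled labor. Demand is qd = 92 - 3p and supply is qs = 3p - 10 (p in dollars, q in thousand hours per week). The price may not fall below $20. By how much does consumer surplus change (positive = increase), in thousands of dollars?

-109.5

Equilibrium: 92 - 3p = 3p - 10, so 102 = 6p and p* = 17, q* = 41.
The floor of 20 is above the equilibrium price 17, so it binds.
At p = 20: qd = 92 - 3·20 = 32 and qs = 3·20 - 10 = 50.
Consumer surplus without the control is ½ · (92/3 - 17) · 41 = 1681/6.
With the floor, consumers buy 32 units at 20, so CS = ½ · (92/3 - 20) · 32 = 512/3.
Change in consumer surplus = 512/3 - 1681/6 = -109.5.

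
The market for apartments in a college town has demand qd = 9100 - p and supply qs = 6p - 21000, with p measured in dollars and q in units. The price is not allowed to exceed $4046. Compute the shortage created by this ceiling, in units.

1778

Equilibrium: 9100 - p = 6p - 21000, so 30100 = 7p and p* = 4300, q* = 4800.
The ceiling of 4046 is below the equilibrium price 4300, so it binds.
At p = 4046: qd = 9100 - 4046 = 5054 and qs = 6·4046 - 21000 = 3276.
Shortage = qd - qs = 5054 - 3276 = 1778.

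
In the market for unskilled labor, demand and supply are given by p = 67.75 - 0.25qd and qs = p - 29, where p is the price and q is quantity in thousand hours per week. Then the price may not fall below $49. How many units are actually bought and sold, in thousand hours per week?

Rearranging demand gives qd = 271 - 4p. Setting quantity demanded equal to quantity supplied, 271 - 4p = p - 29, gives p* = 60 and q* = 31.
Since 49 is below p* = 60, the floor does not bind and the free-market outcome prevails.

31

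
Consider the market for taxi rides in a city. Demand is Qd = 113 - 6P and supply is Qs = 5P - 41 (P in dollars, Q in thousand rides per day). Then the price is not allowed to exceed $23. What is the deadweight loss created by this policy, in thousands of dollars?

Equilibrium: 113 - 6P = 5P - 41, so 154 = 11P and P* = 14, Q* = 29.
The ceiling of 23 is above the equilibrium price 14, so it is not binding; the market clears at P* = 14, Q* = 29.
Since the control does not bind, no trades are prevented and deadweight loss is zero.

0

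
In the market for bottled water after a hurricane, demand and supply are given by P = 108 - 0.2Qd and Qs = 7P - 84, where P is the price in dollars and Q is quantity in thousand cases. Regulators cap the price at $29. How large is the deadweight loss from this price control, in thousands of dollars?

Rearranging demand gives Qd = 540 - 5P. Without the control the market clears where 540 - 5P = 7P - 84, i.e. P* = 52 and Q* = 280.
Because the ceiling (29) lies below the market-clearing price, it is binding.
At P = 29: Qd = 540 - 5·29 = 395 and Qs = 7·29 - 84 = 119.
Quantity traded falls to 119. At Q = 119 the demand price is (540 - 119)/5 = 84.2 and the supply price is (84 + 119)/7 = 29.
Deadweight loss = ½ · (84.2 - 29) · (280 - 119) = ½ · 55.2 · 161 = 4443.6.

4443.6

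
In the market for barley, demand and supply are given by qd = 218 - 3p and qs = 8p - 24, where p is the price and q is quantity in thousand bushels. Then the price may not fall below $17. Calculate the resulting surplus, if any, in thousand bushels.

Equilibrium: 218 - 3p = 8p - 24, so 242 = 11p and p* = 22, q* = 152.
Since 17 is below p* = 22, the floor does not bind and the free-market outcome prevails.
Since the control does not bind, there is no surplus.

0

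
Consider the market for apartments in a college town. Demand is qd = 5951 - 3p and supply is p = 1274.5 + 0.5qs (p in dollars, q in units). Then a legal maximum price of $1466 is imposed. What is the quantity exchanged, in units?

Rearranging supply gives qs = 2p - 2549. In a free market, 5951 - 3p = 2p - 2549 gives the equilibrium p* = 1700, q* = 851.
Because the ceiling (1466) lies below the market-clearing price, it is binding.
At p = 1466: qd = 5951 - 3·1466 = 1553 and qs = 2·1466 - 2549 = 383.
The quantity actually transacted is the short side, supply: 383.

383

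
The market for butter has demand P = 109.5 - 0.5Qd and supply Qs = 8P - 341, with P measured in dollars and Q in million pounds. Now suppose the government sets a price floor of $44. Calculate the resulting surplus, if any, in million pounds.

0

Rearranging demand gives Qd = 219 - 2P. In a free market, 219 - 2P = 8P - 341 gives the equilibrium P* = 56, Q* = 107.
The floor of 44 is below the equilibrium price 56, so it is not binding; the market clears at P* = 56, Q* = 107.
Since the control does not bind, there is no surplus.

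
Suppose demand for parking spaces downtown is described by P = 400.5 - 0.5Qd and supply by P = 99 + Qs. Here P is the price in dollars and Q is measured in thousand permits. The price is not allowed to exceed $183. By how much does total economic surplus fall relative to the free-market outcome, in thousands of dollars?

10266.75

Rearranging demand gives Qd = 801 - 2P; rearranging supply gives Qs = P - 99. Setting quantity demanded equal to quantity supplied, 801 - 2P = P - 99, gives P* = 300 and Q* = 201.
The ceiling of 183 is below the equilibrium price 300, so it binds.
At P = 183: Qd = 801 - 2·183 = 435 and Qs = 183 - 99 = 84.
Quantity traded falls to 84. At Q = 84 the demand price is (801 - 84)/2 = 358.5 and the supply price is 99 + 84 = 183.
Deadweight loss = ½ · (358.5 - 183) · (201 - 84) = ½ · 175.5 · 117 = 10266.75.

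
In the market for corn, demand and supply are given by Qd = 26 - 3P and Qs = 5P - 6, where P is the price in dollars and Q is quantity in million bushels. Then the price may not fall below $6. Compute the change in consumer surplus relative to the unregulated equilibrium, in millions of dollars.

-22

Setting quantity demanded equal to quantity supplied, 26 - 3P = 5P - 6, gives P* = 4 and Q* = 14.
Because the floor (6) lies above the market-clearing price, it is binding.
At P = 6: Qd = 26 - 3·6 = 8 and Qs = 5·6 - 6 = 24.
Consumer surplus without the control is ½ · (26/3 - 4) · 14 = 98/3.
With the floor, consumers buy 8 units at 6, so CS = ½ · (26/3 - 6) · 8 = 32/3.
Change in consumer surplus = 32/3 - 98/3 = -22.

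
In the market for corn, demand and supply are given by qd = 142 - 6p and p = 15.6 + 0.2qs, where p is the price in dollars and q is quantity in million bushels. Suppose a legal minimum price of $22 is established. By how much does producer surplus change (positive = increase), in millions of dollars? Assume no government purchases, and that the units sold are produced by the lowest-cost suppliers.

5.6

Rearranging supply gives qs = 5p - 78. Equilibrium: 142 - 6p = 5p - 78, so 220 = 11p and p* = 20, q* = 22.
Because the floor (22) lies above the market-clearing price, it is binding.
At p = 22: qd = 142 - 6·22 = 10 and qs = 5·22 - 78 = 32.
Producer surplus without the control is ½ · (20 - 15.6) · 22 = 48.4.
With the floor, 10 units are sold at 22. The supply price at q = 10 is 17.6, so PS = ½ · [(22 - 15.6) + (22 - 17.6)] · 10 = 54.
Change in producer surplus = 54 - 48.4 = 5.6.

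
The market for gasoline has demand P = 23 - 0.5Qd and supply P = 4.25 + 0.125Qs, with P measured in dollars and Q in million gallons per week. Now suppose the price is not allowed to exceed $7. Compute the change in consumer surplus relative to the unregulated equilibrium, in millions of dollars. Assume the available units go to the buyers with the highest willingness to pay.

6

Rearranging demand gives Qd = 46 - 2P; rearranging supply gives Qs = 8P - 34. Setting quantity demanded equal to quantity supplied, 46 - 2P = 8P - 34, gives P* = 8 and Q* = 30.
Since 7 < 8, the ceiling is binding.
At P = 7: Qd = 46 - 2·7 = 32 and Qs = 8·7 - 34 = 22.
Consumer surplus without the control is ½ · (23 - 8) · 30 = 225.
With the ceiling, 22 units are sold at 7 (assume they go to the highest-value buyers). The demand price at Q = 22 is 12, so CS = ½ · [(23 - 7) + (12 - 7)] · 22 = 231.
Change in consumer surplus = 231 - 225 = 6.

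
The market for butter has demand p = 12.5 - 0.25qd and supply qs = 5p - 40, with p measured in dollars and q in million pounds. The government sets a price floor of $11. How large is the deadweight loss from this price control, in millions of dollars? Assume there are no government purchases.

Rearranging demand gives qd = 50 - 4p. Equilibrium: 50 - 4p = 5p - 40, so 90 = 9p and p* = 10, q* = 10.
The floor of 11 is above the equilibrium price 10, so it binds.
At p = 11: qd = 50 - 4·11 = 6 and qs = 5·11 - 40 = 15.
Quantity traded falls to 6. At q = 6 the demand price is (50 - 6)/4 = 11 and the supply price is (40 + 6)/5 = 9.2.
Deadweight loss = ½ · (11 - 9.2) · (10 - 6) = ½ · 1.8 · 4 = 3.6.

3.6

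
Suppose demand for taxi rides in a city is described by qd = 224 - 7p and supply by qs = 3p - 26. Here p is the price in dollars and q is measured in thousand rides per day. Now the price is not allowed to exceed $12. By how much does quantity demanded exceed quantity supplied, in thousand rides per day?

Equilibrium: 224 - 7p = 3p - 26, so 250 = 10p and p* = 25, q* = 49.
The ceiling of 12 is below the equilibrium price 25, so it binds.
At p = 12: qd = 224 - 7·12 = 140 and qs = 3·12 - 26 = 10.
Shortage = qd - qs = 140 - 10 = 130.

130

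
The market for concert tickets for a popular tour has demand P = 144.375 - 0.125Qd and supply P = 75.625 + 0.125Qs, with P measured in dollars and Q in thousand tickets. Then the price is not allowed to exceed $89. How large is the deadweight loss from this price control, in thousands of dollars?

Rearranging demand gives Qd = 1155 - 8P; rearranging supply gives Qs = 8P - 605. Without the control the market clears where 1155 - 8P = 8P - 605, i.e. P* = 110 and Q* = 275.
Because the ceiling (89) lies below the market-clearing price, it is binding.
At P = 89: Qd = 1155 - 8·89 = 443 and Qs = 8·89 - 605 = 107.
Quantity traded falls to 107. At Q = 107 the demand price is (1155 - 107)/8 = 131 and the supply price is (605 + 107)/8 = 89.
Deadweight loss = ½ · (131 - 89) · (275 - 107) = ½ · 42 · 168 = 3528.

3528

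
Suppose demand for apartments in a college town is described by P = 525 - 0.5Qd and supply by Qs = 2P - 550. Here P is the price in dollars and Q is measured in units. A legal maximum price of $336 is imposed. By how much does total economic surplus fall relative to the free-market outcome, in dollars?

Rearranging demand gives Qd = 1050 - 2P. In a free market, 1050 - 2P = 2P - 550 gives the equilibrium P* = 400, Q* = 250.
The ceiling of 336 is below the equilibrium price 400, so it binds.
At P = 336: Qd = 1050 - 2·336 = 378 and Qs = 2·336 - 550 = 122.
Quantity traded falls to 122. At Q = 122 the demand price is (1050 - 122)/2 = 464 and the supply price is (550 + 122)/2 = 336.
Deadweight loss = ½ · (464 - 336) · (250 - 122) = ½ · 128 · 128 = 8192.

8192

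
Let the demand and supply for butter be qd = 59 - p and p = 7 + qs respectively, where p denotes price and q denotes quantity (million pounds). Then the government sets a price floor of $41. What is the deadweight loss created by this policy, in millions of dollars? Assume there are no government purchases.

Rearranging supply gives qs = p - 7. Equilibrium: 59 - p = p - 7, so 66 = 2p and p* = 33, q* = 26.
Because the floor (41) lies above the market-clearing price, it is binding.
At p = 41: qd = 59 - 41 = 18 and qs = 41 - 7 = 34.
Quantity traded falls to 18. At q = 18 the demand price is 59 - 18 = 41 and the supply price is 7 + 18 = 25.
Deadweight loss = ½ · (41 - 25) · (26 - 18) = ½ · 16 · 8 = 64.

64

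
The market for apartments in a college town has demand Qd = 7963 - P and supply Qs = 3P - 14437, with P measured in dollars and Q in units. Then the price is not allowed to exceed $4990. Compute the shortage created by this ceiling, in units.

Equilibrium: 7963 - P = 3P - 14437, so 22400 = 4P and P* = 5600, Q* = 2363.
Since 4990 < 5600, the ceiling is binding.
At P = 4990: Qd = 7963 - 4990 = 2973 and Qs = 3·4990 - 14437 = 533.
Shortage = Qd - Qs = 2973 - 533 = 2440.

2440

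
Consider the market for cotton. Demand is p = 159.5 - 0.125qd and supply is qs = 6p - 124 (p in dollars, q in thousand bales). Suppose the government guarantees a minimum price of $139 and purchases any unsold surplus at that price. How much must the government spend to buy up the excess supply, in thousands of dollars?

75894

Rearranging demand gives qd = 1276 - 8p. Without the control the market clears where 1276 - 8p = 6p - 124, i.e. p* = 100 and q* = 476.
Because the floor (139) lies above the market-clearing price, it is binding.
At p = 139: qd = 1276 - 8·139 = 164 and qs = 6·139 - 124 = 710.
Surplus = qs - qd = 546.
Government expenditure = surplus × support price = 546 × 139 = 75894.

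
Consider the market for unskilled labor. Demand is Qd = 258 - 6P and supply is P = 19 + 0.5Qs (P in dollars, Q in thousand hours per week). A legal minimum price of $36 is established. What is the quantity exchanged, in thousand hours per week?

Rearranging supply gives Qs = 2P - 38. Without the control the market clears where 258 - 6P = 2P - 38, i.e. P* = 37 and Q* = 36.
Since 36 is below P* = 37, the floor does not bind and the free-market outcome prevails.

36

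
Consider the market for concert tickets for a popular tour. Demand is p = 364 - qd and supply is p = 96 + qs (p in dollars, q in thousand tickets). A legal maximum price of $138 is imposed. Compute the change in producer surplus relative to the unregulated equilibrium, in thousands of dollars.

-8096

Rearranging demand gives qd = 364 - p; rearranging supply gives qs = p - 96. Without the control the market clears where 364 - p = p - 96, i.e. p* = 230 and q* = 134.
Since 138 < 230, the ceiling is binding.
At p = 138: qd = 364 - 138 = 226 and qs = 138 - 96 = 42.
Producer surplus without the control is ½ · (230 - 96) · 134 = 8978.
With the ceiling, producers sell 42 units at 138, so PS = ½ · (138 - 96) · 42 = 882.
Change in producer surplus = 882 - 8978 = -8096.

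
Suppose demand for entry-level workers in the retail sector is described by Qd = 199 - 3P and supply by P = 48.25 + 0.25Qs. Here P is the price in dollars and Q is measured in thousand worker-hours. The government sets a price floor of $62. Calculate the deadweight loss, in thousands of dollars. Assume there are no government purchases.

Rearranging supply gives Qs = 4P - 193. Equilibrium: 199 - 3P = 4P - 193, so 392 = 7P and P* = 56, Q* = 31.
Because the floor (62) lies above the market-clearing price, it is binding.
At P = 62: Qd = 199 - 3·62 = 13 and Qs = 4·62 - 193 = 55.
Quantity traded falls to 13. At Q = 13 the demand price is (199 - 13)/3 = 62 and the supply price is (193 + 13)/4 = 51.5.
Deadweight loss = ½ · (62 - 51.5) · (31 - 13) = ½ · 10.5 · 18 = 94.5.

94.5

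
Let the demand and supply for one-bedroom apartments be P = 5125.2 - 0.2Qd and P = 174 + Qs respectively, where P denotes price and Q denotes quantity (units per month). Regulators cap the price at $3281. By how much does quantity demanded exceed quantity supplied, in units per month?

6114

Rearranging demand gives Qd = 25626 - 5P; rearranging supply gives Qs = P - 174. Equilibrium: 25626 - 5P = P - 174, so 25800 = 6P and P* = 4300, Q* = 4126.
The ceiling of 3281 is below the equilibrium price 4300, so it binds.
At P = 3281: Qd = 25626 - 5·3281 = 9221 and Qs = 3281 - 174 = 3107.
Shortage = Qd - Qs = 9221 - 3107 = 6114.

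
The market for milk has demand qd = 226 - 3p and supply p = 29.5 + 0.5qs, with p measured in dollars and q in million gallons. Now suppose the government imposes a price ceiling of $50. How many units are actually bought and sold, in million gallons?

41

Rearranging supply gives qs = 2p - 59. Without the control the market clears where 226 - 3p = 2p - 59, i.e. p* = 57 and q* = 55.
The ceiling of 50 is below the equilibrium price 57, so it binds.
At p = 50: qd = 226 - 3·50 = 76 and qs = 2·50 - 59 = 41.
The quantity actually transacted is the short side, supply: 41.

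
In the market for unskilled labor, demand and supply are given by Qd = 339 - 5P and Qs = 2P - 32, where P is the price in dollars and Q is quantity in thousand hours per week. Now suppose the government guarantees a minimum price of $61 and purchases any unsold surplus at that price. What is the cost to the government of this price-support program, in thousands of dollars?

3416

Setting quantity demanded equal to quantity supplied, 339 - 5P = 2P - 32, gives P* = 53 and Q* = 74.
Since 61 > 53, the floor is binding.
At P = 61: Qd = 339 - 5·61 = 34 and Qs = 2·61 - 32 = 90.
Surplus = Qs - Qd = 56.
Government expenditure = surplus × support price = 56 × 61 = 3416.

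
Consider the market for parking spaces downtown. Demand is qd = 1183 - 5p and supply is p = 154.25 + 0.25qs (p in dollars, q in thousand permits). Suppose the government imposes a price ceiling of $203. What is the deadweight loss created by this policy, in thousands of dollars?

Rearranging supply gives qs = 4p - 617. In a free market, 1183 - 5p = 4p - 617 gives the equilibrium p* = 200, q* = 183.
The ceiling of 203 is above the equilibrium price 200, so it is not binding; the market clears at p* = 200, q* = 183.
Since the control does not bind, no trades are prevented and deadweight loss is zero.

0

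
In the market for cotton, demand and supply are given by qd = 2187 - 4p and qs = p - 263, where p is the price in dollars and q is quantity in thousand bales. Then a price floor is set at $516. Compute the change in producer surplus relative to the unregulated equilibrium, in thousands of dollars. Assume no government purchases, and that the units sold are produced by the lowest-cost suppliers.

Without the control the market clears where 2187 - 4p = p - 263, i.e. p* = 490 and q* = 227.
The floor of 516 is above the equilibrium price 490, so it binds.
At p = 516: qd = 2187 - 4·516 = 123 and qs = 516 - 263 = 253.
Producer surplus without the control is ½ · (490 - 263) · 227 = 25764.5.
With the floor, 123 units are sold at 516. The supply price at q = 123 is 386, so PS = ½ · [(516 - 263) + (516 - 386)] · 123 = 23554.5.
Change in producer surplus = 23554.5 - 25764.5 = -2210.

-2210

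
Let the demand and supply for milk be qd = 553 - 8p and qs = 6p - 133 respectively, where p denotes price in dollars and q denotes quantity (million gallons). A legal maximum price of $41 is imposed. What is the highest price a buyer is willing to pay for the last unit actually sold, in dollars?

Equilibrium: 553 - 8p = 6p - 133, so 686 = 14p and p* = 49, q* = 161.
Because the ceiling (41) lies below the market-clearing price, it is binding.
At p = 41: qd = 553 - 8·41 = 225 and qs = 6·41 - 133 = 113.
Only 113 units reach the market. On the demand curve, the marginal buyer's willingness to pay at q = 113 is (553 - 113)/8 = 55.

55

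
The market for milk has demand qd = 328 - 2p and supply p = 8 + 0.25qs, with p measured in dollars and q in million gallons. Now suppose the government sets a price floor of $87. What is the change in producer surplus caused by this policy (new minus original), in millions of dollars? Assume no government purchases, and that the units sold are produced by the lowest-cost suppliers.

Rearranging supply gives qs = 4p - 32. Equilibrium: 328 - 2p = 4p - 32, so 360 = 6p and p* = 60, q* = 208.
The floor of 87 is above the equilibrium price 60, so it binds.
At p = 87: qd = 328 - 2·87 = 154 and qs = 4·87 - 32 = 316.
Producer surplus without the control is ½ · (60 - 8) · 208 = 5408.
With the floor, 154 units are sold at 87. The supply price at q = 154 is 46.5, so PS = ½ · [(87 - 8) + (87 - 46.5)] · 154 = 9201.5.
Change in producer surplus = 9201.5 - 5408 = 3793.5.

3793.5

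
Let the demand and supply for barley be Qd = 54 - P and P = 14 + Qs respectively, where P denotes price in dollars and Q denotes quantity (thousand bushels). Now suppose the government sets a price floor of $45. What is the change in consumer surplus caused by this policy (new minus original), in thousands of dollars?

-159.5

Rearranging supply gives Qs = P - 14. Without the control the market clears where 54 - P = P - 14, i.e. P* = 34 and Q* = 20.
Since 45 > 34, the floor is binding.
At P = 45: Qd = 54 - 45 = 9 and Qs = 45 - 14 = 31.
Consumer surplus without the control is ½ · (54 - 34) · 20 = 200.
With the floor, consumers buy 9 units at 45, so CS = ½ · (54 - 45) · 9 = 40.5.
Change in consumer surplus = 40.5 - 200 = -159.5.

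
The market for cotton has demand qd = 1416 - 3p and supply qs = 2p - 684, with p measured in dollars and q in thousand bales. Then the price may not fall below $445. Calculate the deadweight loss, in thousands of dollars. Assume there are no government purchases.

Setting quantity demanded equal to quantity supplied, 1416 - 3p = 2p - 684, gives p* = 420 and q* = 156.
Since 445 > 420, the floor is binding.
At p = 445: qd = 1416 - 3·445 = 81 and qs = 2·445 - 684 = 206.
Quantity traded falls to 81. At q = 81 the demand price is (1416 - 81)/3 = 445 and the supply price is (684 + 81)/2 = 382.5.
Deadweight loss = ½ · (445 - 382.5) · (156 - 81) = ½ · 62.5 · 75 = 2343.75.

2343.75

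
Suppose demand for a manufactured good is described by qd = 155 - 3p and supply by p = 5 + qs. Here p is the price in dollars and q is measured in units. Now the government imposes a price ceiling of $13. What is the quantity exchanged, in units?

8

Rearranging supply gives qs = p - 5. In a free market, 155 - 3p = p - 5 gives the equilibrium p* = 40, q* = 35.
The ceiling of 13 is below the equilibrium price 40, so it binds.
At p = 13: qd = 155 - 3·13 = 116 and qs = 13 - 5 = 8.
The quantity actually transacted is the short side, supply: 8.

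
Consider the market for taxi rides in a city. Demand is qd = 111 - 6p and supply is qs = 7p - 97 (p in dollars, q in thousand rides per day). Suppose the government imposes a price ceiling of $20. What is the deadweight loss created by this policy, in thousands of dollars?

0

Setting quantity demanded equal to quantity supplied, 111 - 6p = 7p - 97, gives p* = 16 and q* = 15.
The ceiling of 20 is above the equilibrium price 16, so it is not binding; the market clears at p* = 16, q* = 15.
Since the control does not bind, no trades are prevented and deadweight loss is zero.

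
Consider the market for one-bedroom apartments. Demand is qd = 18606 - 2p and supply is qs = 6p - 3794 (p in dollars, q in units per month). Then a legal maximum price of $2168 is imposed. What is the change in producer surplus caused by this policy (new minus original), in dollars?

Without the control the market clears where 18606 - 2p = 6p - 3794, i.e. p* = 2800 and q* = 13006.
Since 2168 < 2800, the ceiling is binding.
At p = 2168: qd = 18606 - 2·2168 = 14270 and qs = 6·2168 - 3794 = 9214.
Producer surplus without the control is ½ · (2800 - 1897/3) · 13006 = 42289009/3.
With the ceiling, producers sell 9214 units at 2168, so PS = ½ · (2168 - 1897/3) · 9214 = 21224449/3.
Change in producer surplus = 21224449/3 - 42289009/3 = -7021520.

-7021520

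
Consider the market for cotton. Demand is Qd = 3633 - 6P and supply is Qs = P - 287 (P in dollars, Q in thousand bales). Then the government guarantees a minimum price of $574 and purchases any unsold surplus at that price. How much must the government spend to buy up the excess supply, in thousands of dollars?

56252

Without the control the market clears where 3633 - 6P = P - 287, i.e. P* = 560 and Q* = 273.
The floor of 574 is above the equilibrium price 560, so it binds.
At P = 574: Qd = 3633 - 6·574 = 189 and Qs = 574 - 287 = 287.
Surplus = Qs - Qd = 98.
Government expenditure = surplus × support price = 98 × 574 = 56252.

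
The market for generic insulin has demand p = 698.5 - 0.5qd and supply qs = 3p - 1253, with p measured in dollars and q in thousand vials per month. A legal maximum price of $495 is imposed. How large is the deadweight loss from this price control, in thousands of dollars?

Rearranging demand gives qd = 1397 - 2p. In a free market, 1397 - 2p = 3p - 1253 gives the equilibrium p* = 530, q* = 337.
Since 495 < 530, the ceiling is binding.
At p = 495: qd = 1397 - 2·495 = 407 and qs = 3·495 - 1253 = 232.
Quantity traded falls to 232. At q = 232 the demand price is (1397 - 232)/2 = 582.5 and the supply price is (1253 + 232)/3 = 495.
Deadweight loss = ½ · (582.5 - 495) · (337 - 232) = ½ · 87.5 · 105 = 4593.75.

4593.75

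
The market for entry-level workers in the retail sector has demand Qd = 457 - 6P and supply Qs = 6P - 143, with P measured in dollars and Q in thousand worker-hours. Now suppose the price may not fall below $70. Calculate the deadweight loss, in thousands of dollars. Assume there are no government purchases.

2400

Without the control the market clears where 457 - 6P = 6P - 143, i.e. P* = 50 and Q* = 157.
The floor of 70 is above the equilibrium price 50, so it binds.
At P = 70: Qd = 457 - 6·70 = 37 and Qs = 6·70 - 143 = 277.
Quantity traded falls to 37. At Q = 37 the demand price is (457 - 37)/6 = 70 and the supply price is (143 + 37)/6 = 30.
Deadweight loss = ½ · (70 - 30) · (157 - 37) = ½ · 40 · 120 = 2400.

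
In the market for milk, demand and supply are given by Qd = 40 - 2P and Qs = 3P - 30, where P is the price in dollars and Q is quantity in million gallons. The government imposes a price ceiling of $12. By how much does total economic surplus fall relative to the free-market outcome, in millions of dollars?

Without the control the market clears where 40 - 2P = 3P - 30, i.e. P* = 14 and Q* = 12.
Since 12 < 14, the ceiling is binding.
At P = 12: Qd = 40 - 2·12 = 16 and Qs = 3·12 - 30 = 6.
Quantity traded falls to 6. At Q = 6 the demand price is (40 - 6)/2 = 17 and the supply price is (30 + 6)/3 = 12.
Deadweight loss = ½ · (17 - 12) · (12 - 6) = ½ · 5 · 6 = 15.

15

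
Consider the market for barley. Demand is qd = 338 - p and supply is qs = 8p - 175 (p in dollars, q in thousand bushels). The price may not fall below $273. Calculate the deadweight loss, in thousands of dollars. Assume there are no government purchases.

26244

In a free market, 338 - p = 8p - 175 gives the equilibrium p* = 57, q* = 281.
The floor of 273 is above the equilibrium price 57, so it binds.
At p = 273: qd = 338 - 273 = 65 and qs = 8·273 - 175 = 2009.
Quantity traded falls to 65. At q = 65 the demand price is 338 - 65 = 273 and the supply price is (175 + 65)/8 = 30.
Deadweight loss = ½ · (273 - 30) · (281 - 65) = ½ · 243 · 216 = 26244.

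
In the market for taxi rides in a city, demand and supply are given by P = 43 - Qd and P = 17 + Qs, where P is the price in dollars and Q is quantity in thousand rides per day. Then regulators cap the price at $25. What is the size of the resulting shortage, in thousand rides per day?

10

Rearranging demand gives Qd = 43 - P; rearranging supply gives Qs = P - 17. Equilibrium: 43 - P = P - 17, so 60 = 2P and P* = 30, Q* = 13.
Since 25 < 30, the ceiling is binding.
At P = 25: Qd = 43 - 25 = 18 and Qs = 25 - 17 = 8.
Shortage = Qd - Qs = 18 - 8 = 10.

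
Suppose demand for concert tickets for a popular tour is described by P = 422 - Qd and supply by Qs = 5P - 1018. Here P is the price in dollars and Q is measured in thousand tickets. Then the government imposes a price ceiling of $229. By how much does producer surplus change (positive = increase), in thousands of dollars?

-1699.5

Rearranging demand gives Qd = 422 - P. Equilibrium: 422 - P = 5P - 1018, so 1440 = 6P and P* = 240, Q* = 182.
Since 229 < 240, the ceiling is binding.
At P = 229: Qd = 422 - 229 = 193 and Qs = 5·229 - 1018 = 127.
Producer surplus without the control is ½ · (240 - 203.6) · 182 = 3312.4.
With the ceiling, producers sell 127 units at 229, so PS = ½ · (229 - 203.6) · 127 = 1612.9.
Change in producer surplus = 1612.9 - 3312.4 = -1699.5.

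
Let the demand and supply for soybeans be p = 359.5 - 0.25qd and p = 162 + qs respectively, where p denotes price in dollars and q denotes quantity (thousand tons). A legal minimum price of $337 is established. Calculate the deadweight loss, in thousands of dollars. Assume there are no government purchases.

Rearranging demand gives qd = 1438 - 4p; rearranging supply gives qs = p - 162. Equilibrium: 1438 - 4p = p - 162, so 1600 = 5p and p* = 320, q* = 158.
Since 337 > 320, the floor is binding.
At p = 337: qd = 1438 - 4·337 = 90 and qs = 337 - 162 = 175.
Quantity traded falls to 90. At q = 90 the demand price is (1438 - 90)/4 = 337 and the supply price is 162 + 90 = 252.
Deadweight loss = ½ · (337 - 252) · (158 - 90) = ½ · 85 · 68 = 2890.

2890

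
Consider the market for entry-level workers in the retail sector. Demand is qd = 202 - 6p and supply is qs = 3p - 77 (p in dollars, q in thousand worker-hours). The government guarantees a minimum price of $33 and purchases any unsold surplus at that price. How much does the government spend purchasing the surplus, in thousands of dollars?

594

Equilibrium: 202 - 6p = 3p - 77, so 279 = 9p and p* = 31, q* = 16.
The floor of 33 is above the equilibrium price 31, so it binds.
At p = 33: qd = 202 - 6·33 = 4 and qs = 3·33 - 77 = 22.
Surplus = qs - qd = 18.
Government expenditure = surplus × support price = 18 × 33 = 594.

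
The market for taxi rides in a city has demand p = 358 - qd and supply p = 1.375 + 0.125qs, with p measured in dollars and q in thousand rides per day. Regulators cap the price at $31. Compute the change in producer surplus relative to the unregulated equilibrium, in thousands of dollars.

Rearranging demand gives qd = 358 - p; rearranging supply gives qs = 8p - 11. In a free market, 358 - p = 8p - 11 gives the equilibrium p* = 41, q* = 317.
Because the ceiling (31) lies below the market-clearing price, it is binding.
At p = 31: qd = 358 - 31 = 327 and qs = 8·31 - 11 = 237.
Producer surplus without the control is ½ · (41 - 1.375) · 317 = 6280.5625.
With the ceiling, producers sell 237 units at 31, so PS = ½ · (31 - 1.375) · 237 = 3510.5625.
Change in producer surplus = 3510.5625 - 6280.5625 = -2770.

-2770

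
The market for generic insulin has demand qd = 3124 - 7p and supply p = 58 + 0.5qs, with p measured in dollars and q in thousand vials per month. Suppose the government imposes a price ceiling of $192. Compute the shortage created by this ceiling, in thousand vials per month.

1512

Rearranging supply gives qs = 2p - 116. Setting quantity demanded equal to quantity supplied, 3124 - 7p = 2p - 116, gives p* = 360 and q* = 604.
Since 192 < 360, the ceiling is binding.
At p = 192: qd = 3124 - 7·192 = 1780 and qs = 2·192 - 116 = 268.
Shortage = qd - qs = 1780 - 268 = 1512.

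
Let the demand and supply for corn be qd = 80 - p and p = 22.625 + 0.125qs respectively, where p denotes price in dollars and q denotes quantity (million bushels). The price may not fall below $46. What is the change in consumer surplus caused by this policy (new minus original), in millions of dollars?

-722.5

Rearranging supply gives qs = 8p - 181. Equilibrium: 80 - p = 8p - 181, so 261 = 9p and p* = 29, q* = 51.
Since 46 > 29, the floor is binding.
At p = 46: qd = 80 - 46 = 34 and qs = 8·46 - 181 = 187.
Consumer surplus without the control is ½ · (80 - 29) · 51 = 1300.5.
With the floor, consumers buy 34 units at 46, so CS = ½ · (80 - 46) · 34 = 578.
Change in consumer surplus = 578 - 1300.5 = -722.5.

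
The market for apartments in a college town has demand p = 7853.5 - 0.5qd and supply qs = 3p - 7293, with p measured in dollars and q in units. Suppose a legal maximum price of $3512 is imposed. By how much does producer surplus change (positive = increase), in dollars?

-5304000

Rearranging demand gives qd = 15707 - 2p. Without the control the market clears where 15707 - 2p = 3p - 7293, i.e. p* = 4600 and q* = 6507.
Since 3512 < 4600, the ceiling is binding.
At p = 3512: qd = 15707 - 2·3512 = 8683 and qs = 3·3512 - 7293 = 3243.
Producer surplus without the control is ½ · (4600 - 2431) · 6507 = 7056841.5.
With the ceiling, producers sell 3243 units at 3512, so PS = ½ · (3512 - 2431) · 3243 = 1752841.5.
Change in producer surplus = 1752841.5 - 7056841.5 = -5304000.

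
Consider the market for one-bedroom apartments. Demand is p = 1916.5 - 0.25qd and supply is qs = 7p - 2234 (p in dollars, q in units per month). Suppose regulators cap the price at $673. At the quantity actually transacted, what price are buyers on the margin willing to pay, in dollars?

1297.25

Rearranging demand gives qd = 7666 - 4p. Equilibrium: 7666 - 4p = 7p - 2234, so 9900 = 11p and p* = 900, q* = 4066.
The ceiling of 673 is below the equilibrium price 900, so it binds.
At p = 673: qd = 7666 - 4·673 = 4974 and qs = 7·673 - 2234 = 2477.
Only 2477 units reach the market. On the demand curve, the marginal buyer's willingness to pay at q = 2477 is (7666 - 2477)/4 = 1297.25.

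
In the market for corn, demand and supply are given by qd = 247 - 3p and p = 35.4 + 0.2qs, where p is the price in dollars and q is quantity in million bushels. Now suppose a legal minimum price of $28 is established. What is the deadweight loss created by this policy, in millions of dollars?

Rearranging supply gives qs = 5p - 177. Setting quantity demanded equal to quantity supplied, 247 - 3p = 5p - 177, gives p* = 53 and q* = 88.
The floor of 28 is below the equilibrium price 53, so it is not binding; the market clears at p* = 53, q* = 88.
Since the control does not bind, no trades are prevented and deadweight loss is zero.

0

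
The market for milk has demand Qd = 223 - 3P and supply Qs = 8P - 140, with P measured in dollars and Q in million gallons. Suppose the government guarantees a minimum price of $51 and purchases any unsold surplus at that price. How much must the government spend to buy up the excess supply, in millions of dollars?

In a free market, 223 - 3P = 8P - 140 gives the equilibrium P* = 33, Q* = 124.
Since 51 > 33, the floor is binding.
At P = 51: Qd = 223 - 3·51 = 70 and Qs = 8·51 - 140 = 268.
Surplus = Qs - Qd = 198.
Government expenditure = surplus × support price = 198 × 51 = 10098.

10098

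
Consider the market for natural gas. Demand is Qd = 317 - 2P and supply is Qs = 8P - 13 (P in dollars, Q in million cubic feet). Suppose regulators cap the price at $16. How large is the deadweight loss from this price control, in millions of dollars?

In a free market, 317 - 2P = 8P - 13 gives the equilibrium P* = 33, Q* = 251.
Since 16 < 33, the ceiling is binding.
At P = 16: Qd = 317 - 2·16 = 285 and Qs = 8·16 - 13 = 115.
Quantity traded falls to 115. At Q = 115 the demand price is (317 - 115)/2 = 101 and the supply price is (13 + 115)/8 = 16.
Deadweight loss = ½ · (101 - 16) · (251 - 115) = ½ · 85 · 136 = 5780.

5780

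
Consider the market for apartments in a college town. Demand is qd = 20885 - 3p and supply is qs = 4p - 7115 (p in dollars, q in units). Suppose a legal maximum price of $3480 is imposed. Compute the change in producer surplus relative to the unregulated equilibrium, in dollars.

Setting quantity demanded equal to quantity supplied, 20885 - 3p = 4p - 7115, gives p* = 4000 and q* = 8885.
The ceiling of 3480 is below the equilibrium price 4000, so it binds.
At p = 3480: qd = 20885 - 3·3480 = 10445 and qs = 4·3480 - 7115 = 6805.
Producer surplus without the control is ½ · (4000 - 1778.75) · 8885 = 9867903.125.
With the ceiling, producers sell 6805 units at 3480, so PS = ½ · (3480 - 1778.75) · 6805 = 5788503.125.
Change in producer surplus = 5788503.125 - 9867903.125 = -4079400.

-4079400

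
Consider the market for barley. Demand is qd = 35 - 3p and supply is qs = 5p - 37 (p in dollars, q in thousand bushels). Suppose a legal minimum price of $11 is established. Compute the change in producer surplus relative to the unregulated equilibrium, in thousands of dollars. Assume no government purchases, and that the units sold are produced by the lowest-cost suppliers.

Setting quantity demanded equal to quantity supplied, 35 - 3p = 5p - 37, gives p* = 9 and q* = 8.
Since 11 > 9, the floor is binding.
At p = 11: qd = 35 - 3·11 = 2 and qs = 5·11 - 37 = 18.
Producer surplus without the control is ½ · (9 - 7.4) · 8 = 6.4.
With the floor, 2 units are sold at 11. The supply price at q = 2 is 7.8, so PS = ½ · [(11 - 7.4) + (11 - 7.8)] · 2 = 6.8.
Change in producer surplus = 6.8 - 6.4 = 0.4.

0.4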